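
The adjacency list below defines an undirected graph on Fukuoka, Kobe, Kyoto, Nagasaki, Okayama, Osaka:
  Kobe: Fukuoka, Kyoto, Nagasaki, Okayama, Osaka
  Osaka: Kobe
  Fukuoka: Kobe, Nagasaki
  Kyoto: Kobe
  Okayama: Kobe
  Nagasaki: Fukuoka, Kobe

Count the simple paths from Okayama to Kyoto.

Okayama–Kobe–Kyoto

1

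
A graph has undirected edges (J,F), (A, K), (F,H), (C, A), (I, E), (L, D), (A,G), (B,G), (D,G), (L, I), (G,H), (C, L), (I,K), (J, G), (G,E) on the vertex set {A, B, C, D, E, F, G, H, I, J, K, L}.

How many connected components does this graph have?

From A: component {A, B, C, D, E, F, G, H, I, J, K, L}.
That's 1 component.

1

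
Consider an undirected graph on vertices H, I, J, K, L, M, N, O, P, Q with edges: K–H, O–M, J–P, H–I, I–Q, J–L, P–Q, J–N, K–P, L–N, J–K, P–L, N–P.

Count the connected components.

From H: component {H, I, J, K, L, N, P, Q}.
From M: component {M, O}.
That's 2 components.

2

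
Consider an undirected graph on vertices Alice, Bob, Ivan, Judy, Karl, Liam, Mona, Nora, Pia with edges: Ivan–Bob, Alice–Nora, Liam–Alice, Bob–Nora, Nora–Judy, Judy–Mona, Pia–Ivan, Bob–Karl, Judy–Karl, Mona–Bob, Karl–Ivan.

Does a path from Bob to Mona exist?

Explore from Bob.
Distance 1: reach Ivan, Karl, Mona, Nora.
Found Mona.

Yes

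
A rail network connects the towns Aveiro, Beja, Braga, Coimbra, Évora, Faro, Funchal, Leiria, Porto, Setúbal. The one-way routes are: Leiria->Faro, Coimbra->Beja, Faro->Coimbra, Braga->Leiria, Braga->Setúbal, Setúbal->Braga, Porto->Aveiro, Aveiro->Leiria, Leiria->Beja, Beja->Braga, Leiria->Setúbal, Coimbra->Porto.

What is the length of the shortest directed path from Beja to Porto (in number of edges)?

5

Distance 0: Beja.
Distance 1: Braga.
Distance 2: Leiria, Setúbal.
Distance 3: Faro.
Distance 4: Coimbra.
Distance 5: Porto — contains Porto.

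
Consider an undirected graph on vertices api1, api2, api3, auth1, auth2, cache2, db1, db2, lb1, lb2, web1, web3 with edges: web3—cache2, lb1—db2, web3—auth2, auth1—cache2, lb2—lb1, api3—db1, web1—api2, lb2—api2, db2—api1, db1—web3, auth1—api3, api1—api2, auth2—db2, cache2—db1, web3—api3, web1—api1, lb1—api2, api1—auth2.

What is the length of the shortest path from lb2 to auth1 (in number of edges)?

6

Distance 0: lb2.
Distance 1: api2, lb1.
Distance 2: api1, db2, web1.
Distance 3: auth2.
Distance 4: web3.
Distance 5: api3, cache2, db1.
Distance 6: auth1 — contains auth1.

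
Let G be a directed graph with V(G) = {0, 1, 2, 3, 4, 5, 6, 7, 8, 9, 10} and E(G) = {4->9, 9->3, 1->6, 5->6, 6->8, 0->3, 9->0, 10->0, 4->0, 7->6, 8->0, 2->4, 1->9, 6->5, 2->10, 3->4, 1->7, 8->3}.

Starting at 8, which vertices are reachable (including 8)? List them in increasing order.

0, 3, 4, 8, 9

Start at 8.
Its neighbours: 0, 3.
Then their neighbours: 4.
Then next layer: 9.
Nothing further is reachable.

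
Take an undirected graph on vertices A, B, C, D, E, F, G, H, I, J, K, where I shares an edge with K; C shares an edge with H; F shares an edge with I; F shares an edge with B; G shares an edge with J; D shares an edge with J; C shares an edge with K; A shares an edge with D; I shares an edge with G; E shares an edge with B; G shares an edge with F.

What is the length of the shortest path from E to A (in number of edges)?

Distance 0: E.
Distance 1: B.
Distance 2: F.
Distance 3: G, I.
Distance 4: J, K.
Distance 5: C, D.
Distance 6: A, H — contains A.

6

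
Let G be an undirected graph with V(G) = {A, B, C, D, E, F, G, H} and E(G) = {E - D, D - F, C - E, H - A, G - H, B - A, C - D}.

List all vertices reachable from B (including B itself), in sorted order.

Start at B.
Its neighbours: A.
Then their neighbours: H.
Then next layer: G.
Nothing further is reachable.

A, B, G, H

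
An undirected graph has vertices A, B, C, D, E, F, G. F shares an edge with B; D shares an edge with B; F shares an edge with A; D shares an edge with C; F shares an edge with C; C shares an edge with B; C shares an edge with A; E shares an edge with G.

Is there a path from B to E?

Explore from B.
Distance 1: reach C, D, F.
Distance 2: reach A.
The search is exhausted without reaching E; it lies in a different component.

No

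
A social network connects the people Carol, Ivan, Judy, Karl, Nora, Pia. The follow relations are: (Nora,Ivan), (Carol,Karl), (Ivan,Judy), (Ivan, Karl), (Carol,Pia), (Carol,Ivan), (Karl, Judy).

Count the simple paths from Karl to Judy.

1

Karl→Judy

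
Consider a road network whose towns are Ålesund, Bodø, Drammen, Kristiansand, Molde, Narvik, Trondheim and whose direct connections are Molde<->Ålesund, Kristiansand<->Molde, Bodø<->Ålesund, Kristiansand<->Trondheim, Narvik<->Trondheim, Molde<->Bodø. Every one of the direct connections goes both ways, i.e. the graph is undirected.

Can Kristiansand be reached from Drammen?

Drammen has no edges, so nothing is reachable from it.

No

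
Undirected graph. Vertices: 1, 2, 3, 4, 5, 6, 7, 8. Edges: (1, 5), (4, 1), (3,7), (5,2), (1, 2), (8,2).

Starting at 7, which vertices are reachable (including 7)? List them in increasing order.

3, 7

Start at 7.
Its neighbours: 3.
Nothing further is reachable.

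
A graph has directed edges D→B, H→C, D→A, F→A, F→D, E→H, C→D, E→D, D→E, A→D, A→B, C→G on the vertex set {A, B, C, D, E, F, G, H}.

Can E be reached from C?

Explore from C.
Distance 1: reach D, G.
Distance 2: reach A, B, E.
Found E.

Yes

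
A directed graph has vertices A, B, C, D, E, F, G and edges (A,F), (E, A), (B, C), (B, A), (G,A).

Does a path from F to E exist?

No

F has no outgoing edges, so nothing is reachable from it.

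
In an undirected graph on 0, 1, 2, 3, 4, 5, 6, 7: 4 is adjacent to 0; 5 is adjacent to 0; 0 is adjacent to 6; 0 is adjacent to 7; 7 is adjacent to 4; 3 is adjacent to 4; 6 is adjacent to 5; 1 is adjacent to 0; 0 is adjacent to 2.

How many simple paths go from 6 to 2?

2

6–0–2
6–5–0–2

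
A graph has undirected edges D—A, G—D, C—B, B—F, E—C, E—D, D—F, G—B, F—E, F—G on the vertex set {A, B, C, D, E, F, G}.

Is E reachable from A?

Yes

Explore from A.
Distance 1: reach D.
Distance 2: reach E, F, G.
Found E.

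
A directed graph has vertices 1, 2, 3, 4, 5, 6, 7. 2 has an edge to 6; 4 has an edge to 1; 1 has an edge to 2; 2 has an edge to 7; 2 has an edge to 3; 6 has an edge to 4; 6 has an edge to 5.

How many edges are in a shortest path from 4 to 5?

Distance 0: 4.
Distance 1: 1.
Distance 2: 2.
Distance 3: 3, 6, 7.
Distance 4: 5 — contains 5.

4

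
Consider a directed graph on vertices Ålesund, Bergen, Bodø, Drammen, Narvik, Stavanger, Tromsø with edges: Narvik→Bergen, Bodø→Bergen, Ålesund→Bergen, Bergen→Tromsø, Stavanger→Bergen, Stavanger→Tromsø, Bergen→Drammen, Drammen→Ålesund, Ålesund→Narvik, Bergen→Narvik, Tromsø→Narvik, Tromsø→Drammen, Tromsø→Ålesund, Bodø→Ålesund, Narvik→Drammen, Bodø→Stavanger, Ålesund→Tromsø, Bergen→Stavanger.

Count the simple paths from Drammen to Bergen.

3

Drammen→Ålesund→Bergen
Drammen→Ålesund→Narvik→Bergen
Drammen→Ålesund→Tromsø→Narvik→Bergen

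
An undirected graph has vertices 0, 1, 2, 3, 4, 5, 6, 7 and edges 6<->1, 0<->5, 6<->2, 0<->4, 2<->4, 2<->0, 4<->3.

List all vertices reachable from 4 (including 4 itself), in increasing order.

0, 1, 2, 3, 4, 5, 6

Start at 4.
Its neighbours: 0, 2, 3.
Then their neighbours: 5, 6.
Then next layer: 1.
Nothing further is reachable.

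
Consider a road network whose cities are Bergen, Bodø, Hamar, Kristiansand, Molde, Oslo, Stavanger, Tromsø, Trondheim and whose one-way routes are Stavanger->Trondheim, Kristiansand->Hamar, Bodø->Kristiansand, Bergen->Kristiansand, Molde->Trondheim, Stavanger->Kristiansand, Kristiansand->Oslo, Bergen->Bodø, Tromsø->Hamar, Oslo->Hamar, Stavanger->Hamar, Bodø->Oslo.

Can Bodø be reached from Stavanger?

No

Explore from Stavanger.
Distance 1: reach Hamar, Kristiansand, Trondheim.
Distance 2: reach Oslo.
The search from Stavanger is exhausted; no directed path reaches Bodø.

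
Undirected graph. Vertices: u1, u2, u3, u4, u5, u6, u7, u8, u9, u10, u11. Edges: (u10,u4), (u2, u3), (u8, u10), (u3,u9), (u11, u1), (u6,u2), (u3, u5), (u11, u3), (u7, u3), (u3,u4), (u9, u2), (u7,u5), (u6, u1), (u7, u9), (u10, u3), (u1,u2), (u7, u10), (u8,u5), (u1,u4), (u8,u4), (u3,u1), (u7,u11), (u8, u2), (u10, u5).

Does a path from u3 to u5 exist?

Explore from u3.
Distance 1: reach u1, u2, u4, u5, u7, u9, u10, u11.
Found u5.

Yes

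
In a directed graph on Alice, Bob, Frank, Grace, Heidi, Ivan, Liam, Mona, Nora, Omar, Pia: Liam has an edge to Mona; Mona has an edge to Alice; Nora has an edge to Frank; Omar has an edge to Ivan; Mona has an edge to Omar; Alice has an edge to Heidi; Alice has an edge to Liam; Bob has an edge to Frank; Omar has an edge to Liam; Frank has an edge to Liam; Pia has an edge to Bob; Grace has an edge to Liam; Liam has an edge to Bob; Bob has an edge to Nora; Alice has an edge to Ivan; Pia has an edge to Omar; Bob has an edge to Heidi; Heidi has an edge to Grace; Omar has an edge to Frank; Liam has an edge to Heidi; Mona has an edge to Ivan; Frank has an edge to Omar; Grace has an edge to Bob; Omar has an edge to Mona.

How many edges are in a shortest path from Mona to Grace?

3

Distance 0: Mona.
Distance 1: Alice, Ivan, Omar.
Distance 2: Frank, Heidi, Liam.
Distance 3: Bob, Grace — contains Grace.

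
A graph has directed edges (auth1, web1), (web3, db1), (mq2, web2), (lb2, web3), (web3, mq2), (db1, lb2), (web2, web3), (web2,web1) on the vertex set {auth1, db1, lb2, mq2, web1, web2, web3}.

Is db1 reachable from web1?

No

web1 has no outgoing edges, so nothing is reachable from it.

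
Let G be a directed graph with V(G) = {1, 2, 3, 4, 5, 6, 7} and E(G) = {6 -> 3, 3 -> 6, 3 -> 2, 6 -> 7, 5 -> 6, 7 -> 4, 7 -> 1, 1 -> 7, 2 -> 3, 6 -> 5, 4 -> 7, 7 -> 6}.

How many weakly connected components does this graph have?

From 1: component {1, 2, 3, 4, 5, 6, 7}.
That's 1 component.

1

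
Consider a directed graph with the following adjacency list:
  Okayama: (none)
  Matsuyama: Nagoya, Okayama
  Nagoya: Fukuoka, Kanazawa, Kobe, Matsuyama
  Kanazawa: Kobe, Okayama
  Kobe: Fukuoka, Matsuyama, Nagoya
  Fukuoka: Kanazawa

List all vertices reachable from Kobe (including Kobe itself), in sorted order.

Start at Kobe.
Its neighbours: Fukuoka, Matsuyama, Nagoya.
Then their neighbours: Kanazawa, Okayama.
Every vertex is now reached.

Fukuoka, Kanazawa, Kobe, Matsuyama, Nagoya, Okayama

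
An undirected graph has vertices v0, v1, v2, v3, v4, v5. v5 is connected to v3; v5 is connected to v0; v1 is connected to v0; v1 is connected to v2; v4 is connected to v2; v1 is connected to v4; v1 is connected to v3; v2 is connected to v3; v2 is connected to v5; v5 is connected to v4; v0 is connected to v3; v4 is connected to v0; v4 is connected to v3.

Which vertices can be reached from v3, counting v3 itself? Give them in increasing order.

Start at v3.
Its neighbours: v0, v1, v2, v4, v5.
Every vertex is now reached.

v0, v1, v2, v3, v4, v5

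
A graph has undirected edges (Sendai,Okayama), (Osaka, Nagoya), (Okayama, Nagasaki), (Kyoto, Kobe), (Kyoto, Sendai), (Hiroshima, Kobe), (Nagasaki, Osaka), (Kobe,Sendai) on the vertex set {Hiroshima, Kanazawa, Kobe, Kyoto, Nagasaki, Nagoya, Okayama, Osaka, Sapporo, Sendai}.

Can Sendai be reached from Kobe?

Yes

Explore from Kobe.
Distance 1: reach Hiroshima, Kyoto, Sendai.
Found Sendai.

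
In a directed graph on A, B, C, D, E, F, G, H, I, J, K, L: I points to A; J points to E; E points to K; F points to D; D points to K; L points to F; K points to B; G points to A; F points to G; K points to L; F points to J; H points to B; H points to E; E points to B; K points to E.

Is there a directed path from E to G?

Yes

Explore from E.
Distance 1: reach B, K.
Distance 2: reach L.
Distance 3: reach F.
Distance 4: reach D, G, J.
Found G.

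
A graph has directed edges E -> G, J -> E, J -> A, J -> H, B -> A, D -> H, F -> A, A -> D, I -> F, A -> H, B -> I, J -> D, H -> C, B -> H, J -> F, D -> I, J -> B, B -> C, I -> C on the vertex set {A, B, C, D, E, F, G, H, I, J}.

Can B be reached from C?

C has no outgoing edges, so nothing is reachable from it.

No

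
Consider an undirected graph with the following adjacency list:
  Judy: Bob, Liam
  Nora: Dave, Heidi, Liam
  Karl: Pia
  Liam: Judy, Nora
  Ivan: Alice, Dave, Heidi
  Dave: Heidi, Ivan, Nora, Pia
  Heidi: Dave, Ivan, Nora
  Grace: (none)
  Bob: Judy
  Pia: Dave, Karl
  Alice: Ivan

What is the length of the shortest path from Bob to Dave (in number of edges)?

Distance 0: Bob.
Distance 1: Judy.
Distance 2: Liam.
Distance 3: Nora.
Distance 4: Dave, Heidi — contains Dave.

4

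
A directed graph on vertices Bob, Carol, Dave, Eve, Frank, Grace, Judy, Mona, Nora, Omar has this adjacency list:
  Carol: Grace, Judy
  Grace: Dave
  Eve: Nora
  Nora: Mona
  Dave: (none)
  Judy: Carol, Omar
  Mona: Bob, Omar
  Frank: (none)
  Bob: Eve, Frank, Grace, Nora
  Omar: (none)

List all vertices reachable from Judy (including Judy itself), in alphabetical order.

Carol, Dave, Grace, Judy, Omar

Start at Judy.
Its neighbours: Carol, Omar.
Then their neighbours: Grace.
Then next layer: Dave.
Nothing further is reachable.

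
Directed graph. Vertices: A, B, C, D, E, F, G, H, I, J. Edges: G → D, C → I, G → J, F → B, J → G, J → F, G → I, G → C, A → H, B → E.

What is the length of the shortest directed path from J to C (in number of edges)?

Distance 0: J.
Distance 1: F, G.
Distance 2: B, C, D, I — contains C.

2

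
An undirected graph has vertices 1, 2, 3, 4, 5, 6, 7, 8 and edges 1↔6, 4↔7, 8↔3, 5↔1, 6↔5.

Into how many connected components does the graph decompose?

4

From 1: component {1, 5, 6}.
From 2: component {2}.
From 3: component {3, 8}.
From 4: component {4, 7}.
That's 4 components.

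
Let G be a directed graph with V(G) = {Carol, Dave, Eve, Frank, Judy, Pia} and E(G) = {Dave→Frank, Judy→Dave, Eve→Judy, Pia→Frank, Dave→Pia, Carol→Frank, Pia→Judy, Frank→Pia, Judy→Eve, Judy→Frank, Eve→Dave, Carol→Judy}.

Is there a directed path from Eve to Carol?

No

Explore from Eve.
Distance 1: reach Dave, Judy.
Distance 2: reach Frank, Pia.
The search from Eve is exhausted; no directed path reaches Carol.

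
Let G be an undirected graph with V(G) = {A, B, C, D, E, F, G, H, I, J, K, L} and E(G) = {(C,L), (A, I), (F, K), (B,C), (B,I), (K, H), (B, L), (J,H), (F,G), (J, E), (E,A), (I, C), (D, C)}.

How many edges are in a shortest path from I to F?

6

Distance 0: I.
Distance 1: A, B, C.
Distance 2: D, E, L.
Distance 3: J.
Distance 4: H.
Distance 5: K.
Distance 6: F — contains F.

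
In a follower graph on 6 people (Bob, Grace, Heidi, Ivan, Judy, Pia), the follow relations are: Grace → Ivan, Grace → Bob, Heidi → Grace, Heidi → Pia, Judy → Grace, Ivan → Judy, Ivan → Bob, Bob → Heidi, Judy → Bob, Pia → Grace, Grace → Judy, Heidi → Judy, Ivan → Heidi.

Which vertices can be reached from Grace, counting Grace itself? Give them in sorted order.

Start at Grace.
Its neighbours: Bob, Ivan, Judy.
Then their neighbours: Heidi.
Then next layer: Pia.
Every vertex is now reached.

Bob, Grace, Heidi, Ivan, Judy, Pia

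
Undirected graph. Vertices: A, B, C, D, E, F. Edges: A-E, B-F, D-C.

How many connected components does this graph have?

From A: component {A, E}.
From B: component {B, F}.
From C: component {C, D}.
That's 3 components.

3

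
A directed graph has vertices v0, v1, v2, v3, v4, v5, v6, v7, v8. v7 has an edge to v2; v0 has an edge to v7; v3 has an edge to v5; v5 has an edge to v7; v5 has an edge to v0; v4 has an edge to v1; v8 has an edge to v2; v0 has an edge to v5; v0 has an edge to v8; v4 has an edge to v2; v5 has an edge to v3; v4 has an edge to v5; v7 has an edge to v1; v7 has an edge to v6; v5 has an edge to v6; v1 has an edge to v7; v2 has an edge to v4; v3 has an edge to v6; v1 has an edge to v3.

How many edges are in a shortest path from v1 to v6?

2

Distance 0: v1.
Distance 1: v3, v7.
Distance 2: v2, v5, v6 — contains v6.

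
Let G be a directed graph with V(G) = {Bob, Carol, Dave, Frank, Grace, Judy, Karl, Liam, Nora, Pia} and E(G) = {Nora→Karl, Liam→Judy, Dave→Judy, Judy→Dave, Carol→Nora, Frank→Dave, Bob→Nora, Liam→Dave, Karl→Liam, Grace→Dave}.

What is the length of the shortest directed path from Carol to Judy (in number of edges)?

4

Distance 0: Carol.
Distance 1: Nora.
Distance 2: Karl.
Distance 3: Liam.
Distance 4: Dave, Judy — contains Judy.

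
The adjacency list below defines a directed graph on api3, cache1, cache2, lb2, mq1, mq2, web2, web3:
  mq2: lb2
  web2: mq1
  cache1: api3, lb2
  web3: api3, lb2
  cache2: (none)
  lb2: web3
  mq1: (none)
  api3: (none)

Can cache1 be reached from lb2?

Explore from lb2.
Distance 1: reach web3.
Distance 2: reach api3.
The search from lb2 is exhausted; no directed path reaches cache1.

No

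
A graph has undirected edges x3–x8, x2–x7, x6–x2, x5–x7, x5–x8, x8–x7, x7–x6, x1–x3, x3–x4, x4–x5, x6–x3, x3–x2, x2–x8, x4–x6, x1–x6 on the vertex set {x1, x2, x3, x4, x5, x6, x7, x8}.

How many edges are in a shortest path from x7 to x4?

2

Distance 0: x7.
Distance 1: x2, x5, x6, x8.
Distance 2: x1, x3, x4 — contains x4.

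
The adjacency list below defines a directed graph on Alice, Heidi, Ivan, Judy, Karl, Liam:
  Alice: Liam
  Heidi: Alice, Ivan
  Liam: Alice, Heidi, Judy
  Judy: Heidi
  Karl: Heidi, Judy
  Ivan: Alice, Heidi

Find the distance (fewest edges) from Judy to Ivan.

Distance 0: Judy.
Distance 1: Heidi.
Distance 2: Alice, Ivan — contains Ivan.

2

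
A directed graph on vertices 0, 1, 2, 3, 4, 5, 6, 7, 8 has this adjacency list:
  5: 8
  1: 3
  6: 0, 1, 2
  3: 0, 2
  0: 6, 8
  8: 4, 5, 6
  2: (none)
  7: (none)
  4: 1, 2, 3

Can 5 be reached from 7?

No

7 has no outgoing edges, so nothing is reachable from it.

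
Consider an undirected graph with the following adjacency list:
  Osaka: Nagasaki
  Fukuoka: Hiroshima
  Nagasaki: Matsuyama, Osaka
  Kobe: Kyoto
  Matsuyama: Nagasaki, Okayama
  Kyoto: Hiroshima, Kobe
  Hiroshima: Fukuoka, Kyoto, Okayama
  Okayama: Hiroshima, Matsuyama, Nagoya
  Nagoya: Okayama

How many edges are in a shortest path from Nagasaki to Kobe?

5

Distance 0: Nagasaki.
Distance 1: Matsuyama, Osaka.
Distance 2: Okayama.
Distance 3: Hiroshima, Nagoya.
Distance 4: Fukuoka, Kyoto.
Distance 5: Kobe — contains Kobe.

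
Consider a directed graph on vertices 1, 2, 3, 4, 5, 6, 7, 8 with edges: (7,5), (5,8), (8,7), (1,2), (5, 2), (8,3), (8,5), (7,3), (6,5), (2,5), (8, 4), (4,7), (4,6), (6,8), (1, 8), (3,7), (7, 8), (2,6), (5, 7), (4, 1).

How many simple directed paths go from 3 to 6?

6

3→7→5→2→6
3→7→5→8→4→1→2→6
3→7→5→8→4→6
3→7→8→4→1→2→6
3→7→8→4→6
3→7→8→5→2→6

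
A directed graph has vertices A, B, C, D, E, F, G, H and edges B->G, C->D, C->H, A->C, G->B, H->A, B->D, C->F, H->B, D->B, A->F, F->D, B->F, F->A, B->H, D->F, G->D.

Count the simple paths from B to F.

6

B→D→F
B→F
B→G→D→F
B→H→A→C→D→F
B→H→A→C→F
B→H→A→F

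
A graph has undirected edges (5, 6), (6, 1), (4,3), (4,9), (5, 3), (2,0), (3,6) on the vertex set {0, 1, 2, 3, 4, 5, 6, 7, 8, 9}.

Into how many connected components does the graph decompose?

From 0: component {0, 2}.
From 1: component {1, 3, 4, 5, 6, 9}.
From 7: component {7}.
From 8: component {8}.
That's 4 components.

4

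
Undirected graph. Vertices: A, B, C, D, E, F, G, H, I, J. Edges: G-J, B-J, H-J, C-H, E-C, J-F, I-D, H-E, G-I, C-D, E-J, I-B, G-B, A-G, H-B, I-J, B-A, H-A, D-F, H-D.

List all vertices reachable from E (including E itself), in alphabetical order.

Start at E.
Its neighbours: C, H, J.
Then their neighbours: A, B, D, F, G, I.
Every vertex is now reached.

A, B, C, D, E, F, G, H, I, J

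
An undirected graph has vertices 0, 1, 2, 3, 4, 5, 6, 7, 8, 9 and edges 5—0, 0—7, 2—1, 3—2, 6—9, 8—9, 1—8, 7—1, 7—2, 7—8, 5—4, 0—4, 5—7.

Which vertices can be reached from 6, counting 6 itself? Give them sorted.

Start at 6.
Its neighbours: 9.
Then their neighbours: 8.
Then next layer: 1, 7.
Then next layer: 0, 2, 5.
Then next layer: 3, 4.
Every vertex is now reached.

0, 1, 2, 3, 4, 5, 6, 7, 8, 9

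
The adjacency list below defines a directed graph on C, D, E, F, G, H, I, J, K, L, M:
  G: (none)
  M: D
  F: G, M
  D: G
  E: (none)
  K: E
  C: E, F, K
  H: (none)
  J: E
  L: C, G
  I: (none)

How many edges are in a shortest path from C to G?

2

Distance 0: C.
Distance 1: E, F, K.
Distance 2: G, M — contains G.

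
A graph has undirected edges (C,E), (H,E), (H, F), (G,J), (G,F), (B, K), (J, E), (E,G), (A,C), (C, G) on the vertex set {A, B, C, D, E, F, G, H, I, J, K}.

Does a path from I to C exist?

No

I has no edges, so nothing is reachable from it.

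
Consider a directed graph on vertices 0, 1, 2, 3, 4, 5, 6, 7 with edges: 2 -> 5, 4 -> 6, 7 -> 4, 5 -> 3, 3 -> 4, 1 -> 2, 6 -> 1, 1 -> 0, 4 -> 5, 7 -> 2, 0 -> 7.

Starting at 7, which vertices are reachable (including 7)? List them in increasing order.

0, 1, 2, 3, 4, 5, 6, 7

Start at 7.
Its neighbours: 2, 4.
Then their neighbours: 5, 6.
Then next layer: 1, 3.
Then next layer: 0.
Every vertex is now reached.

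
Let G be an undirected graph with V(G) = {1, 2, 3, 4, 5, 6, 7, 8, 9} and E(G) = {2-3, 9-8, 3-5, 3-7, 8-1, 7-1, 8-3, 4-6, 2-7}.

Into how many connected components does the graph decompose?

2

From 1: component {1, 2, 3, 5, 7, 8, 9}.
From 4: component {4, 6}.
That's 2 components.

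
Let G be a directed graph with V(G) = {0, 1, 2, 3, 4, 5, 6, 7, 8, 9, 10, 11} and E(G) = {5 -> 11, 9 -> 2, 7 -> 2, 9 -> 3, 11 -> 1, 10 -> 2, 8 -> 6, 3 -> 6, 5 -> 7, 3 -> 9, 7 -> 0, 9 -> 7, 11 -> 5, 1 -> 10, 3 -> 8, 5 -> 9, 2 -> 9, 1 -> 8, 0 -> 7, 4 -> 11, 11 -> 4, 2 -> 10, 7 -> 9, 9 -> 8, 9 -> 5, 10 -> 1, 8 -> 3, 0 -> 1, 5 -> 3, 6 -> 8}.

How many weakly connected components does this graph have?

From 0: component {0, 1, 2, 3, 4, 5, 6, 7, 8, 9, 10, 11}.
That's 1 component.

1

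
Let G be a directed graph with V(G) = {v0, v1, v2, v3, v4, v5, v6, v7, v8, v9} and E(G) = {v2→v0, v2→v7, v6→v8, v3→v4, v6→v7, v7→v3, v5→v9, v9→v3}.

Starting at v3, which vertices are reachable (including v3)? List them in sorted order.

v3, v4

Start at v3.
Its neighbours: v4.
Nothing further is reachable.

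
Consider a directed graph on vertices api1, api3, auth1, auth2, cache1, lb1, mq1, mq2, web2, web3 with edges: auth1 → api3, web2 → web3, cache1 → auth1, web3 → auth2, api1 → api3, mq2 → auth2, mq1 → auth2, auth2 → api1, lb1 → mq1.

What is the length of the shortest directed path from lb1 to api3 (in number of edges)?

4

Distance 0: lb1.
Distance 1: mq1.
Distance 2: auth2.
Distance 3: api1.
Distance 4: api3 — contains api3.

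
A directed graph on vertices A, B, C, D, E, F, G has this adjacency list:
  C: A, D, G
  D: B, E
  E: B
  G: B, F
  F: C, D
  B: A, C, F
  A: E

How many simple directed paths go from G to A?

G→B→A
G→B→C→A
G→B→F→C→A
G→F→C→A
G→F→C→D→B→A
G→F→C→D→E→B→A
G→F→D→B→A
G→F→D→B→C→A
G→F→D→E→B→A
G→F→D→E→B→C→A

10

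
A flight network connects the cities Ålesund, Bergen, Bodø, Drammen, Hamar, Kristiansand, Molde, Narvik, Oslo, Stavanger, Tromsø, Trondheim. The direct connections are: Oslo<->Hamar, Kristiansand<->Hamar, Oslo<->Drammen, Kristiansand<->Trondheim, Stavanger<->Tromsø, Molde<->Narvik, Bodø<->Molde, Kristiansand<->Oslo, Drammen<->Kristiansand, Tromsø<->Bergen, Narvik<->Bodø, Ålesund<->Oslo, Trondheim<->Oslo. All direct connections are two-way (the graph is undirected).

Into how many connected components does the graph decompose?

From Ålesund: component {Ålesund, Drammen, Hamar, Kristiansand, Oslo, Trondheim}.
From Bergen: component {Bergen, Stavanger, Tromsø}.
From Bodø: component {Bodø, Molde, Narvik}.
That's 3 components.

3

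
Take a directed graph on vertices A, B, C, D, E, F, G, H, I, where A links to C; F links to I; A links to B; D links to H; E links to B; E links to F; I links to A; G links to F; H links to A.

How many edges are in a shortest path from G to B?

4

Distance 0: G.
Distance 1: F.
Distance 2: I.
Distance 3: A.
Distance 4: B, C — contains B.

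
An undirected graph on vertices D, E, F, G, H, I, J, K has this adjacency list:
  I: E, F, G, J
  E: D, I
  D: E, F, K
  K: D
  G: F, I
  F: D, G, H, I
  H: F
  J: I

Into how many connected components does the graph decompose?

1

From D: component {D, E, F, G, H, I, J, K}.
That's 1 component.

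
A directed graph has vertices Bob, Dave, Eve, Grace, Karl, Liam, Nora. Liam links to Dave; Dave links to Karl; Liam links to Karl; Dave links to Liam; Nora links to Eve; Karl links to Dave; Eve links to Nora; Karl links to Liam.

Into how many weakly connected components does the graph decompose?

4

From Bob: component {Bob}.
From Dave: component {Dave, Karl, Liam}.
From Eve: component {Eve, Nora}.
From Grace: component {Grace}.
That's 4 components.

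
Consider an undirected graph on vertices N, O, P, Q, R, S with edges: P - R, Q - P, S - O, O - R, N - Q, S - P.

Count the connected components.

From N: component {N, O, P, Q, R, S}.
That's 1 component.

1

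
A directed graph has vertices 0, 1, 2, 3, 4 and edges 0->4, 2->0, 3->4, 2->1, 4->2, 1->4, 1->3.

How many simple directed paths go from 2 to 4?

3

2→0→4
2→1→3→4
2→1→4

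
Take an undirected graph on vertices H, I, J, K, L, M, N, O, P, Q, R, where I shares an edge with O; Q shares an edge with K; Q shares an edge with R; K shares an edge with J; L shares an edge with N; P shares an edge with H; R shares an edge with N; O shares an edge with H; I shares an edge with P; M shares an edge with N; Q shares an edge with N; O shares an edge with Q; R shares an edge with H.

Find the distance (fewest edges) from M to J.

Distance 0: M.
Distance 1: N.
Distance 2: L, Q, R.
Distance 3: H, K, O.
Distance 4: I, J, P — contains J.

4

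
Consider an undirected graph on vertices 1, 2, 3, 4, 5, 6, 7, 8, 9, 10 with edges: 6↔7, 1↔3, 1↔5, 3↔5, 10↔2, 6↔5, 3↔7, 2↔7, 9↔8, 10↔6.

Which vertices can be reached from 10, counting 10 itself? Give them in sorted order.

Start at 10.
Its neighbours: 2, 6.
Then their neighbours: 5, 7.
Then next layer: 1, 3.
Nothing further is reachable.

1, 2, 3, 5, 6, 7, 10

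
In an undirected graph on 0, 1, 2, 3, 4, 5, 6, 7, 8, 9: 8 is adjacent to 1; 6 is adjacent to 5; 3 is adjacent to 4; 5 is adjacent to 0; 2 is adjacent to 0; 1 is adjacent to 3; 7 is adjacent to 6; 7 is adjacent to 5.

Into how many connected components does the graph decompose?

3

From 0: component {0, 2, 5, 6, 7}.
From 1: component {1, 3, 4, 8}.
From 9: component {9}.
That's 3 components.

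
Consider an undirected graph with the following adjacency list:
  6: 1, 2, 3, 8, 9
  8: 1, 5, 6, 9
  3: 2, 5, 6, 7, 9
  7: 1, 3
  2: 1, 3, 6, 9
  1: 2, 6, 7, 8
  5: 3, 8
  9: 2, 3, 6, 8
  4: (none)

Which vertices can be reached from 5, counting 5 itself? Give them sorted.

Start at 5.
Its neighbours: 3, 8.
Then their neighbours: 1, 2, 6, 7, 9.
Nothing further is reachable.

1, 2, 3, 5, 6, 7, 8, 9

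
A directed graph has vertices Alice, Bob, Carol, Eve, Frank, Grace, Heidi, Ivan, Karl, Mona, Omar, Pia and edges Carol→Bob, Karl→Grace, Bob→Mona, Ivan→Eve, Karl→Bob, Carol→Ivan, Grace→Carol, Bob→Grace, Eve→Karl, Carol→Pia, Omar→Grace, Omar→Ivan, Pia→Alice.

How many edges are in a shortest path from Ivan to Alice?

6

Distance 0: Ivan.
Distance 1: Eve.
Distance 2: Karl.
Distance 3: Bob, Grace.
Distance 4: Carol, Mona.
Distance 5: Pia.
Distance 6: Alice — contains Alice.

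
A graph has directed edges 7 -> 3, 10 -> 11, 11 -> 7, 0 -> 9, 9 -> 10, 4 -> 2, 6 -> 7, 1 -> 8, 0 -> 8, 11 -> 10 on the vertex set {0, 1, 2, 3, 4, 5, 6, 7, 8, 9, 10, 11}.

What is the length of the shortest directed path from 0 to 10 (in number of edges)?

2

Distance 0: 0.
Distance 1: 8, 9.
Distance 2: 10 — contains 10.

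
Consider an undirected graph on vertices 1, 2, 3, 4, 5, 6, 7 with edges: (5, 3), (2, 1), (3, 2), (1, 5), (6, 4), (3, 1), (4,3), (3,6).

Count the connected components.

From 1: component {1, 2, 3, 4, 5, 6}.
From 7: component {7}.
That's 2 components.

2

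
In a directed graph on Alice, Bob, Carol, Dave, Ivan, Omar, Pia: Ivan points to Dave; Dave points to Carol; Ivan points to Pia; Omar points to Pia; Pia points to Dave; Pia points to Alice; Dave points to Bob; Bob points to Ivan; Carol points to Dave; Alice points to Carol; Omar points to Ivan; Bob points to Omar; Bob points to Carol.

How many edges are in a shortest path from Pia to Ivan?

3

Distance 0: Pia.
Distance 1: Alice, Dave.
Distance 2: Bob, Carol.
Distance 3: Ivan, Omar — contains Ivan.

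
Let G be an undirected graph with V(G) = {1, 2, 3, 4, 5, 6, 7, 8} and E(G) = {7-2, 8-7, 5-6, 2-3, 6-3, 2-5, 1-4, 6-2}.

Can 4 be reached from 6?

No

Explore from 6.
Distance 1: reach 2, 3, 5.
Distance 2: reach 7.
Distance 3: reach 8.
The search is exhausted without reaching 4; it lies in a different component.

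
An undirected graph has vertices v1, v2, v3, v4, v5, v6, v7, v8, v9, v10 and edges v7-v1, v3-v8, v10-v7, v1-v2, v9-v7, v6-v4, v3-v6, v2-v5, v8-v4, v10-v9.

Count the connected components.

2

From v1: component {v1, v2, v5, v7, v9, v10}.
From v3: component {v3, v4, v6, v8}.
That's 2 components.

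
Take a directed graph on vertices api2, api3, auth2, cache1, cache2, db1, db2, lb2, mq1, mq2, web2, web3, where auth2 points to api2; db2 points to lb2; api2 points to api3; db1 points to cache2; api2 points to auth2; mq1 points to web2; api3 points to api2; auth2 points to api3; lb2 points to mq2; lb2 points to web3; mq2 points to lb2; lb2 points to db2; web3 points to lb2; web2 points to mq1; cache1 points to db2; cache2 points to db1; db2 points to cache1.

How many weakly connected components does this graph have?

4

From api2: component {api2, api3, auth2}.
From cache1: component {cache1, db2, lb2, mq2, web3}.
From cache2: component {cache2, db1}.
From mq1: component {mq1, web2}.
That's 4 components.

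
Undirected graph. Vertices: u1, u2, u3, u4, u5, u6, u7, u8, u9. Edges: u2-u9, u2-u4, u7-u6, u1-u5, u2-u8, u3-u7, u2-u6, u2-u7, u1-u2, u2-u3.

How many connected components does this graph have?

1

From u1: component {u1, u2, u3, u4, u5, u6, u7, u8, u9}.
That's 1 component.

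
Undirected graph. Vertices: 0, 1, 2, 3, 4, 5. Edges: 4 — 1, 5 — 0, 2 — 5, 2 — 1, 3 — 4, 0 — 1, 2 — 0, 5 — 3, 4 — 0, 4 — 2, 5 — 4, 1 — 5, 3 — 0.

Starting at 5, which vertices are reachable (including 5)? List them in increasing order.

Start at 5.
Its neighbours: 0, 1, 2, 3, 4.
Every vertex is now reached.

0, 1, 2, 3, 4, 5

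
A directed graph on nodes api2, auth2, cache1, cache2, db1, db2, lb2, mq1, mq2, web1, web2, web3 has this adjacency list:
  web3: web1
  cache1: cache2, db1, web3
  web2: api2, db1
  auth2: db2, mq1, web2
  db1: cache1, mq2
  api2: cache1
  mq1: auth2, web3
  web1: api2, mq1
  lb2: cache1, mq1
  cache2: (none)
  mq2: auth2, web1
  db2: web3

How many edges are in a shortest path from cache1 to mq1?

3

Distance 0: cache1.
Distance 1: cache2, db1, web3.
Distance 2: mq2, web1.
Distance 3: api2, auth2, mq1 — contains mq1.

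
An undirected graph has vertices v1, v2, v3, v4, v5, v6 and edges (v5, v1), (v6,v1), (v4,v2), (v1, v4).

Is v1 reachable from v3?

v3 has no edges, so nothing is reachable from it.

No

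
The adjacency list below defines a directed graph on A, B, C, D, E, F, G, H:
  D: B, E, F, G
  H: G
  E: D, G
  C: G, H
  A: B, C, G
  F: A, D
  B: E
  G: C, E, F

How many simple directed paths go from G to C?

G→C
G→E→D→F→A→C
G→F→A→C

3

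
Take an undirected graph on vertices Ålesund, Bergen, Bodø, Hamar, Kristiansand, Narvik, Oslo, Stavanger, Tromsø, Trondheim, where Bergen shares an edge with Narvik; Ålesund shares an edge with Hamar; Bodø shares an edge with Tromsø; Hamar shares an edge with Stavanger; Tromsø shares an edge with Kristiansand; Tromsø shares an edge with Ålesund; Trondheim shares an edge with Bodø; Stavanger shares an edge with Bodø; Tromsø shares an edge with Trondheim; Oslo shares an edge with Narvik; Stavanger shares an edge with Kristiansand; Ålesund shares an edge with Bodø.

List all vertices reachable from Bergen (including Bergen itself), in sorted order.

Bergen, Narvik, Oslo

Start at Bergen.
Its neighbours: Narvik.
Then their neighbours: Oslo.
Nothing further is reachable.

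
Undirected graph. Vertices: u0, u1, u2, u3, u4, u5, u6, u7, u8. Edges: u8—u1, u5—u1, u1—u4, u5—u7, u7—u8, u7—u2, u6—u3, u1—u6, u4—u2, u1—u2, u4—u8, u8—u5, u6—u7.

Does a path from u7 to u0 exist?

No

Explore from u7.
Distance 1: reach u2, u5, u6, u8.
Distance 2: reach u1, u3, u4.
The search is exhausted without reaching u0; it lies in a different component.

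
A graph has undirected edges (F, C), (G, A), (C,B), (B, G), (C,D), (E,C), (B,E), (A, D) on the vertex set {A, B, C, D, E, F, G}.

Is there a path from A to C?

Explore from A.
Distance 1: reach D, G.
Distance 2: reach B, C.
Found C.

Yes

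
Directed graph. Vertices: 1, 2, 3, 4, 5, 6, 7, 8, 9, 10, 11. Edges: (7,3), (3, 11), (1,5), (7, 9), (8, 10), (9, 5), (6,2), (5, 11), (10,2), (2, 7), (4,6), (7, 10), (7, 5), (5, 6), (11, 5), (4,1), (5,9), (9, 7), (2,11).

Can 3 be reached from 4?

Explore from 4.
Distance 1: reach 1, 6.
Distance 2: reach 2, 5.
Distance 3: reach 7, 9, 11.
Distance 4: reach 3, 10.
Found 3.

Yes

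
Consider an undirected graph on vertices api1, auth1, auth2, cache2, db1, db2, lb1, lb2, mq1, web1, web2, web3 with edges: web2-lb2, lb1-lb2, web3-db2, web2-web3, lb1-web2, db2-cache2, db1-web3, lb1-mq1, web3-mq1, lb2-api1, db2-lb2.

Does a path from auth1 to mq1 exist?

No

auth1 has no edges, so nothing is reachable from it.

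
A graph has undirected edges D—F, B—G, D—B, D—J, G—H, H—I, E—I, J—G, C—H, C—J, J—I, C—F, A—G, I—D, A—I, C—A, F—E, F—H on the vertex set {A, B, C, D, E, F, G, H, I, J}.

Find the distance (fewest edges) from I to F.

2

Distance 0: I.
Distance 1: A, D, E, H, J.
Distance 2: B, C, F, G — contains F.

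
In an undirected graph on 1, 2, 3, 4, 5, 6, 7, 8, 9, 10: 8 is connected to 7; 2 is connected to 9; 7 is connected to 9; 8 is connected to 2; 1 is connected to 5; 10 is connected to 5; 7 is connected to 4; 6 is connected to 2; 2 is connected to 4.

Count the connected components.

From 1: component {1, 5, 10}.
From 2: component {2, 4, 6, 7, 8, 9}.
From 3: component {3}.
That's 3 components.

3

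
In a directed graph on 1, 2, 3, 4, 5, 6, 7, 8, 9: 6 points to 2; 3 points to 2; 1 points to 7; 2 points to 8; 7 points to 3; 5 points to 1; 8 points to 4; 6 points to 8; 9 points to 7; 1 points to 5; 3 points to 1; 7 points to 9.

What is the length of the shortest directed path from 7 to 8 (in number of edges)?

3

Distance 0: 7.
Distance 1: 3, 9.
Distance 2: 1, 2.
Distance 3: 5, 8 — contains 8.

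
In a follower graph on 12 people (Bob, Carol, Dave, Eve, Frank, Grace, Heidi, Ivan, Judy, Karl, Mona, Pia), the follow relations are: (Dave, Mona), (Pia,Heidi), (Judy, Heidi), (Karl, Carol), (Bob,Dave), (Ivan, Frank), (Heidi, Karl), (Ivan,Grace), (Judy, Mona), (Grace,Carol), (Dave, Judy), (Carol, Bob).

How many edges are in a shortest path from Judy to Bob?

Distance 0: Judy.
Distance 1: Heidi, Mona.
Distance 2: Karl.
Distance 3: Carol.
Distance 4: Bob — contains Bob.

4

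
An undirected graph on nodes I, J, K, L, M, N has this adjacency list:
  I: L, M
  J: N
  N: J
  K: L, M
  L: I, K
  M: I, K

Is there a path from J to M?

No

Explore from J.
Distance 1: reach N.
The search is exhausted without reaching M; it lies in a different component.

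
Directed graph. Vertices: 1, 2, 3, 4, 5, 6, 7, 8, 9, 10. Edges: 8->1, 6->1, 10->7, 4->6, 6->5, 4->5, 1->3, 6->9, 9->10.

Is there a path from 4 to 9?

Explore from 4.
Distance 1: reach 5, 6.
Distance 2: reach 1, 9.
Found 9.

Yes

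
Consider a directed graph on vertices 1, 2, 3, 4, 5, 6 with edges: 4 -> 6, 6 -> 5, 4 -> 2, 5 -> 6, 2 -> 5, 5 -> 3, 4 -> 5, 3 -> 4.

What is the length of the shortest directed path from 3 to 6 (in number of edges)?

2

Distance 0: 3.
Distance 1: 4.
Distance 2: 2, 5, 6 — contains 6.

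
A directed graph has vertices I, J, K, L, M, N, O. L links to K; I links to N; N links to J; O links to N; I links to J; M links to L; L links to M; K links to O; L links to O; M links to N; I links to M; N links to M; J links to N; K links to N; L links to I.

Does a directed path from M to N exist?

Explore from M.
Distance 1: reach L, N.
Found N.

Yes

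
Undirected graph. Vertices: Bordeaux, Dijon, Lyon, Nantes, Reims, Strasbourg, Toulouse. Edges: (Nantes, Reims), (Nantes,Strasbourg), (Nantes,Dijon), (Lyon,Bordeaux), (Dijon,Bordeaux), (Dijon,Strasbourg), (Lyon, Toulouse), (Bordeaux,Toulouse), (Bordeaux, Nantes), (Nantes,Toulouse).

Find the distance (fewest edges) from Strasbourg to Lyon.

Distance 0: Strasbourg.
Distance 1: Dijon, Nantes.
Distance 2: Bordeaux, Reims, Toulouse.
Distance 3: Lyon — contains Lyon.

3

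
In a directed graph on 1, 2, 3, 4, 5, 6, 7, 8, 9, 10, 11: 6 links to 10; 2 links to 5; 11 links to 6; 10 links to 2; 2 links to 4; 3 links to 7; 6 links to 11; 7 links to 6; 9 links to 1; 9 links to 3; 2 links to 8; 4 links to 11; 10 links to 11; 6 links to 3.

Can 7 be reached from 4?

Explore from 4.
Distance 1: reach 11.
Distance 2: reach 6.
Distance 3: reach 3, 10.
Distance 4: reach 2, 7.
Found 7.

Yes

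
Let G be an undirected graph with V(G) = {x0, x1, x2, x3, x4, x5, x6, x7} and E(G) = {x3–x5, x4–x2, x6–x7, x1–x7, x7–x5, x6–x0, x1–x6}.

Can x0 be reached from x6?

Explore from x6.
Distance 1: reach x0, x1, x7.
Found x0.

Yes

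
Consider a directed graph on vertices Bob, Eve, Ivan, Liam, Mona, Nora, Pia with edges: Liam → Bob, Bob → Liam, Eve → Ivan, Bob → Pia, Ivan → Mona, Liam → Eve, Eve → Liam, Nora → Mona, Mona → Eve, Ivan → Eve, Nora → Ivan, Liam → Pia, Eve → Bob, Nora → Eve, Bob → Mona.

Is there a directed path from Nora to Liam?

Explore from Nora.
Distance 1: reach Eve, Ivan, Mona.
Distance 2: reach Bob, Liam.
Found Liam.

Yes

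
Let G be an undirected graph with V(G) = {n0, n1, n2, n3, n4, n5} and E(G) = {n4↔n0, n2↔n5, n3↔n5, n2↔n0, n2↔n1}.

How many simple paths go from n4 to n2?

n4–n0–n2

1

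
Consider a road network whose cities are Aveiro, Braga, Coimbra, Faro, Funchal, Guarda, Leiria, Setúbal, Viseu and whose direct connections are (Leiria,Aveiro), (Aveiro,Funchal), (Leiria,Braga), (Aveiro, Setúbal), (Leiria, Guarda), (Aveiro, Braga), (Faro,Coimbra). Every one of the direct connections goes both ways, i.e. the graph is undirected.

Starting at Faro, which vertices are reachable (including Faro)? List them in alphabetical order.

Start at Faro.
Its neighbours: Coimbra.
Nothing further is reachable.

Coimbra, Faro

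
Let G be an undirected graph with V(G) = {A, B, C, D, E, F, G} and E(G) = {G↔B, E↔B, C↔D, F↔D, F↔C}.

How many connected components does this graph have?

From A: component {A}.
From B: component {B, E, G}.
From C: component {C, D, F}.
That's 3 components.

3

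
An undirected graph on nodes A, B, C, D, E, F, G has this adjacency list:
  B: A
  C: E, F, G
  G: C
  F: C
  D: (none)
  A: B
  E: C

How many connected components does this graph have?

3

From A: component {A, B}.
From C: component {C, E, F, G}.
From D: component {D}.
That's 3 components.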